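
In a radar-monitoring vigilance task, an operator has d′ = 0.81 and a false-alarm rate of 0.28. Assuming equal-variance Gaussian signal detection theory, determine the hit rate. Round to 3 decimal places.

hit rate = 0.590

z(false-alarm rate) = z(0.28) = -0.5828
z(H) = z(FA) + d' = -0.5828 + 0.81 = 0.2272
hit rate = Φ(0.2272) = 0.5899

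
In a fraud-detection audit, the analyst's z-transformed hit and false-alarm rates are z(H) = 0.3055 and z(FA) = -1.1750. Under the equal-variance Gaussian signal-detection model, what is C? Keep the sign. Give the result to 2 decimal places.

c = −½·[z(H) + z(FA)] = −½·(0.3055 + (-1.1750)) = 0.43475
c > 0: the analyst has a conservative response bias.

C = 0.43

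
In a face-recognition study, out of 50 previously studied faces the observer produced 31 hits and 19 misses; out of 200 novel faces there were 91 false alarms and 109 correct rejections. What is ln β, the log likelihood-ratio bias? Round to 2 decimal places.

H = 31/50 = 0.6200
FA = 91/200 = 0.4550
z(H) = 0.305
z(FA) = -0.113
ln β = −½·[z(H)² − z(FA)²] = −0.5 × (0.093 − 0.013) = -0.040

ln β = -0.04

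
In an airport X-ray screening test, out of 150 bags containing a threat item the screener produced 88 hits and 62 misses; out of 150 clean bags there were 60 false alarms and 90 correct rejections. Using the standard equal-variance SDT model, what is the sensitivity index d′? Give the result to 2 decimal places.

d′ = 0.47

H = 88/150 = 0.5867
FA = 60/150 = 0.4000
Φ⁻¹(0.5867) = 0.2191, Φ⁻¹(0.4000) = -0.2533
d' = z(H) − z(FA) = 0.2191 − (-0.2533) = 0.4724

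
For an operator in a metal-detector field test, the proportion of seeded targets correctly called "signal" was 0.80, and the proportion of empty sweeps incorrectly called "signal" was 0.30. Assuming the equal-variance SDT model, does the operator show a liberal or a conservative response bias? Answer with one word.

liberal

z(H) = 0.842, z(FA) = -0.524
c = −½·(z(H) + z(FA)) = -0.159
c < 0 → liberal criterion (biased toward responding “yes”).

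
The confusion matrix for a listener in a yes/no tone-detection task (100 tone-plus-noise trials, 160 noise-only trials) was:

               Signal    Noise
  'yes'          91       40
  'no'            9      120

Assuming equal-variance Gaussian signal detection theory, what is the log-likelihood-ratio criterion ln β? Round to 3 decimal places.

H = 91/100 = 0.9100
FA = 40/160 = 0.2500
z(0.9100) = 1.3408, z(0.2500) = -0.6745
ln β = −½·[z(H)² − z(FA)²] = −0.5 × (1.7977 − 0.4550) = -0.67135

ln β = -0.671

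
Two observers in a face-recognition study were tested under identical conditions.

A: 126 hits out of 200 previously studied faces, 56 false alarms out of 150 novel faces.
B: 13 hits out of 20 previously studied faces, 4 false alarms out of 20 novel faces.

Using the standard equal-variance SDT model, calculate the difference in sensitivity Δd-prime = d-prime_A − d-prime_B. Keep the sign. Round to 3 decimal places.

Δd-prime = -0.572

A: z(0.6300) = 0.3319, z(0.3733) = -0.3231, d' = 0.6550
B: z(0.6500) = 0.3853, z(0.2000) = -0.8416, d' = 1.2269
Δd' = d'_A − d'_B = 0.6550 − 1.2269 = -0.5719
B has the higher sensitivity.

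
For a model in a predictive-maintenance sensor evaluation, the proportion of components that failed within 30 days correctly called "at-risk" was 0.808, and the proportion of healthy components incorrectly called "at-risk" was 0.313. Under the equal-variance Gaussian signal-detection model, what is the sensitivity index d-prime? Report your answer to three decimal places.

d-prime = 1.358

Φ⁻¹(H) = Φ⁻¹(0.808) = 0.8705
Φ⁻¹(FA) = Φ⁻¹(0.313) = -0.4874
d' = z(H) − z(FA) = 0.8705 − (-0.4874) = 1.3579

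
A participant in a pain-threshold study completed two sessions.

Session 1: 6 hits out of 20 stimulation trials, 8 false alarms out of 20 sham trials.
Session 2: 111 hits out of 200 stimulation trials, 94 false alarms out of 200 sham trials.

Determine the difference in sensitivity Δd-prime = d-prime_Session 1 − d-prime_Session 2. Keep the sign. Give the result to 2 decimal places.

Session 1: z(0.3000) = -0.524, z(0.4000) = -0.253, d' = -0.271
Session 2: z(0.5550) = 0.138, z(0.4700) = -0.075, d' = 0.213
Δd' = d'_Session 1 − d'_Session 2 = -0.271 − 0.213 = -0.484
Session 2 has the higher sensitivity.

Δd-prime = -0.48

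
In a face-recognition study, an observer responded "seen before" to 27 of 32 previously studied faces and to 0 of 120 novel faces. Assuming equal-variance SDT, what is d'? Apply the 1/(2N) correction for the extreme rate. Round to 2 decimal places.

d' = 3.65

The false-alarm rate is 0/120 = 0, so apply the 1/(2N) correction: FA → 1/(2·120) = 0.00417.
z(H) = z(0.84375) = 1.010
z(FA) = z(0.00417) = -2.638
d' = 1.010 − (-2.638) = 3.648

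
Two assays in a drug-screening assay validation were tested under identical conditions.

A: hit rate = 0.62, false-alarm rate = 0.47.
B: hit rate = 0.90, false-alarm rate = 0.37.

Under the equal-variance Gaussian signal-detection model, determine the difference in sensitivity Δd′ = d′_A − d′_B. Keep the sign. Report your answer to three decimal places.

A: z(0.62) = 0.3055, z(0.47) = -0.0753, d' = 0.3808
B: z(0.90) = 1.2816, z(0.37) = -0.3319, d' = 1.6135
Δd' = d'_A − d'_B = 0.3808 − 1.6135 = -1.2327
B has the higher sensitivity.

Δd′ = -1.233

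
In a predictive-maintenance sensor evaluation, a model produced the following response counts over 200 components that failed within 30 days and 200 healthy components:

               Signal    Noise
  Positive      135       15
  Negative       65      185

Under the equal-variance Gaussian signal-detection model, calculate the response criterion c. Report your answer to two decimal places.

c = 0.49

H = 135/200 = 0.6750
FA = 15/200 = 0.0750
z(0.6750) = 0.454, z(0.0750) = -1.440
c = −½·[z(H) + z(FA)] = −0.5 × (0.454 + (-1.440)) = 0.493
c > 0: the model has a conservative response bias.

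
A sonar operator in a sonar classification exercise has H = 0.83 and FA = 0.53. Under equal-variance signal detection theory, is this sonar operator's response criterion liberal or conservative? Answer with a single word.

z(H) = 0.954, z(FA) = 0.075
c = −½·(z(H) + z(FA)) = -0.5145
c < 0 → liberal criterion (biased toward responding “yes”).

liberal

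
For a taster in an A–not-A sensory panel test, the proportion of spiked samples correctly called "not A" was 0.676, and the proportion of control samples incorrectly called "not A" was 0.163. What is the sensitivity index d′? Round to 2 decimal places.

d′ = 1.44

Φ⁻¹(0.676) = 0.457, Φ⁻¹(0.163) = -0.982
d' = z(H) − z(FA) = 0.457 − (-0.982) = 1.439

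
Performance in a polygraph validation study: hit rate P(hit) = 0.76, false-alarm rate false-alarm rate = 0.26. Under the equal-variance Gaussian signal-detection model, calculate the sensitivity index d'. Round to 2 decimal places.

d' = 1.35

z(H) = 0.7063
z(FA) = -0.6433
d' = z(H) − z(FA) = 0.7063 − (-0.6433) = 1.3496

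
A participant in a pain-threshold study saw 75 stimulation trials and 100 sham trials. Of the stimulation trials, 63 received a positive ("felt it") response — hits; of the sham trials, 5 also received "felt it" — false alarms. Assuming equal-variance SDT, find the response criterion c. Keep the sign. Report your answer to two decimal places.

c = 0.33

H = 63/75 = 0.8400
FA = 5/100 = 0.0500
z(H) = 0.994
z(FA) = -1.645
c = −½·[z(H) + z(FA)] = −0.5 × (0.994 + (-1.645)) = 0.3255
c > 0: the participant has a conservative response bias.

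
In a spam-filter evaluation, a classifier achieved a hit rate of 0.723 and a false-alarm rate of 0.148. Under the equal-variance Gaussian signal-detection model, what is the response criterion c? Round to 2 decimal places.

z(0.723) = 0.5918, z(0.148) = -1.0450
c = −½·[z(H) + z(FA)] = −0.5 × (0.5918 + (-1.0450)) = 0.2266
c > 0: the classifier has a conservative response bias.

c = 0.23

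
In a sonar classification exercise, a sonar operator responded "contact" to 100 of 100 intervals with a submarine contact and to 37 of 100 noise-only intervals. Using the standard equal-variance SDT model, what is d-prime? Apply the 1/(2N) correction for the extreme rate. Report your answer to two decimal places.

The hit rate is 100/100 = 1, so apply the 1/(2N) correction: H → 1 − 1/(2·100) = 0.99500.
z(H) = z(0.99500) = 2.576
z(FA) = z(0.37000) = -0.332
d' = 2.576 − (-0.332) = 2.908

d-prime = 2.91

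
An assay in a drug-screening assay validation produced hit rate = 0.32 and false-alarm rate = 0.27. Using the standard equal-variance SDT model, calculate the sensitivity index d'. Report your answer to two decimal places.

d' = 0.15

z(0.32) = -0.468, z(0.27) = -0.613
d' = z(H) − z(FA) = -0.468 − (-0.613) = 0.145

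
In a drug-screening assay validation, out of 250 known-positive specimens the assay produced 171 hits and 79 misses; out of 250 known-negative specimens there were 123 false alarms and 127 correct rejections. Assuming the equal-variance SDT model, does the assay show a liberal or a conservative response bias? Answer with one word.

z(H) = 0.479, z(FA) = -0.020
c = −½·(z(H) + z(FA)) = -0.2295
c < 0 → liberal criterion (biased toward responding “yes”).

liberal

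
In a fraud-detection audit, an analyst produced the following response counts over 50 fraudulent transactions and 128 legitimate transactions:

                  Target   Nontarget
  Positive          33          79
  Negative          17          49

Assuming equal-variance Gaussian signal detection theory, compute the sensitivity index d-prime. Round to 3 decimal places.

H = 33/50 = 0.6600
FA = 79/128 = 0.6172
z(H) = 0.4125
z(FA) = 0.2981
d' = z(H) − z(FA) = 0.4125 − 0.2981 = 0.1144

d-prime = 0.114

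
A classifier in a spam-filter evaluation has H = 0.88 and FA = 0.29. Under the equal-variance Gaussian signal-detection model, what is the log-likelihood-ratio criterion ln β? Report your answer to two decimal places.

Φ⁻¹(H) = Φ⁻¹(0.88) = 1.175
Φ⁻¹(FA) = Φ⁻¹(0.29) = -0.553
ln β = −½·[z(H)² − z(FA)²] = −0.5 × (1.381 − 0.306) = -0.5375

ln β = -0.54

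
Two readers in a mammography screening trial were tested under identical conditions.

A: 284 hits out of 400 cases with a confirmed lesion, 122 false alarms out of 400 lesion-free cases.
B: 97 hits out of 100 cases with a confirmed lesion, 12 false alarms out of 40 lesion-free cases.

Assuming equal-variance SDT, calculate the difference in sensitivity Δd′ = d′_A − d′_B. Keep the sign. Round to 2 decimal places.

A: z(0.7100) = 0.553, z(0.3050) = -0.510, d' = 1.063
B: z(0.9700) = 1.881, z(0.3000) = -0.524, d' = 2.405
Δd' = d'_A − d'_B = 1.063 − 2.405 = -1.342
B has the higher sensitivity.

Δd′ = -1.34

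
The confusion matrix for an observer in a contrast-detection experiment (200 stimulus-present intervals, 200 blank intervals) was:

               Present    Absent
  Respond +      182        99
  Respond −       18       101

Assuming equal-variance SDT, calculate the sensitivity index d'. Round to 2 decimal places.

H = 182/200 = 0.9100
FA = 99/200 = 0.4950
Φ⁻¹(H) = 1.3408
Φ⁻¹(FA) = -0.0125
d' = z(H) − z(FA) = 1.3408 − (-0.0125) = 1.3533

d' = 1.35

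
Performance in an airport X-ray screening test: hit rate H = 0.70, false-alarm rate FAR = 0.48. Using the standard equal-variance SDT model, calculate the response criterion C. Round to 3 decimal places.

z(0.70) = 0.5244, z(0.48) = -0.0502
c = −½·[z(H) + z(FA)] = −0.5 × (0.5244 + (-0.0502)) = -0.2371
c < 0: the screener has a liberal response bias.

C = -0.237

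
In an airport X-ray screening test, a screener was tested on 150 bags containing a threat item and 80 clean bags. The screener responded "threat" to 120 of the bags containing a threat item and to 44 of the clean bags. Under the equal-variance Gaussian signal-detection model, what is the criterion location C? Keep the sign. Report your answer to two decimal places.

C = -0.48

H = 120/150 = 0.8000
FA = 44/80 = 0.5500
z(H) = z(0.8000) = 0.8416
z(FA) = z(0.5500) = 0.1257
c = −½·[z(H) + z(FA)] = −0.5 × (0.8416 + 0.1257) = -0.48365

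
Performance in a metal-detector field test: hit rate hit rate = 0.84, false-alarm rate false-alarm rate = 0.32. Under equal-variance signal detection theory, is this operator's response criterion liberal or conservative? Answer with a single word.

liberal

z(H) = 0.994, z(FA) = -0.468
c = −½·(z(H) + z(FA)) = -0.263
c < 0 → liberal criterion (biased toward responding “yes”).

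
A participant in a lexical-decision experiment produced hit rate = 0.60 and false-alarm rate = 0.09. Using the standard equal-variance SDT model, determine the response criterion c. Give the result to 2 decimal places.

c = 0.54

z(H) = z(0.60) = 0.253
z(FA) = z(0.09) = -1.341
c = −½·[z(H) + z(FA)] = −0.5 × (0.253 + (-1.341)) = 0.544
c > 0: the participant has a conservative response bias.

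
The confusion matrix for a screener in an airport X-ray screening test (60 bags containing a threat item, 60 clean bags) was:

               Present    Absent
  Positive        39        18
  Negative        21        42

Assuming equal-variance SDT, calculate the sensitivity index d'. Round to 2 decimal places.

H = 39/60 = 0.6500
FA = 18/60 = 0.3000
z(H) = z(0.6500) = 0.3853
z(FA) = z(0.3000) = -0.5244
d' = z(H) − z(FA) = 0.3853 − (-0.5244) = 0.9097

d' = 0.91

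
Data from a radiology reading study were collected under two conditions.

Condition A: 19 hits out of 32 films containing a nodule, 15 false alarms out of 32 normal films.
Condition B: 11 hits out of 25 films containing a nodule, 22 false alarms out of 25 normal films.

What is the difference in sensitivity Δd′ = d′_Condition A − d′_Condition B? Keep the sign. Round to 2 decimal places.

Δd′ = 1.64

Condition A: z(0.5938) = 0.237, z(0.4688) = -0.078, d' = 0.315
Condition B: z(0.4400) = -0.151, z(0.8800) = 1.175, d' = -1.326
Δd' = d'_Condition A − d'_Condition B = 0.315 − (-1.326) = 1.641
Condition A has the higher sensitivity.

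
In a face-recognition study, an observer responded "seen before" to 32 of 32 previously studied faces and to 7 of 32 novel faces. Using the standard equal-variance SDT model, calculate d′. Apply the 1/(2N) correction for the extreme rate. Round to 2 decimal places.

d′ = 2.93

The hit rate is 32/32 = 1, so apply the 1/(2N) correction: H → 1 − 1/(2·32) = 0.98438.
z(H) = z(0.98438) = 2.154
z(FA) = z(0.21875) = -0.776
d' = 2.154 − (-0.776) = 2.930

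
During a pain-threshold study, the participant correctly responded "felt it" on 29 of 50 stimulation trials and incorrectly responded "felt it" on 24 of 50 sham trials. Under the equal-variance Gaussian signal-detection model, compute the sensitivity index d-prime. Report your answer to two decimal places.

H = 29/50 = 0.5800
FA = 24/50 = 0.4800
z(H) = 0.202
z(FA) = -0.050
d' = z(H) − z(FA) = 0.202 − (-0.050) = 0.252

d-prime = 0.25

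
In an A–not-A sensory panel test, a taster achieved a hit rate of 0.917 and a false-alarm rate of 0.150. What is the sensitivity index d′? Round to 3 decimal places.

d′ = 2.422

Φ⁻¹(H) = Φ⁻¹(0.917) = 1.3852
Φ⁻¹(FA) = Φ⁻¹(0.150) = -1.0364
d' = z(H) − z(FA) = 1.3852 − (-1.0364) = 2.4216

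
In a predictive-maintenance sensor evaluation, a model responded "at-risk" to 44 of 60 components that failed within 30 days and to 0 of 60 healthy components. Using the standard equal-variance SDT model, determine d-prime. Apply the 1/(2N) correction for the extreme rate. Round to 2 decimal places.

The false-alarm rate is 0/60 = 0, so apply the 1/(2N) correction: FA → 1/(2·60) = 0.00833.
z(H) = z(0.73333) = 0.623
z(FA) = z(0.00833) = -2.394
d' = 0.623 − (-2.394) = 3.017

d-prime = 3.02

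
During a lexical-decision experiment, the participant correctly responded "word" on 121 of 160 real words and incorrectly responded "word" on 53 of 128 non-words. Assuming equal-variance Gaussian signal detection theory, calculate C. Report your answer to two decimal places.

H = 121/160 = 0.7562
FA = 53/128 = 0.4141
Φ⁻¹(H) = Φ⁻¹(0.7562) = 0.6941
Φ⁻¹(FA) = Φ⁻¹(0.4141) = -0.2170
c = −½·[z(H) + z(FA)] = −0.5 × (0.6941 + (-0.2170)) = -0.23855

C = -0.24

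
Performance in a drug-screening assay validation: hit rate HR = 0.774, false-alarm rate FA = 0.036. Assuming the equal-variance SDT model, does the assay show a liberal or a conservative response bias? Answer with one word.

conservative

z(H) = 0.752, z(FA) = -1.799
c = −½·(z(H) + z(FA)) = 0.5235
c > 0 → conservative criterion (biased toward responding “no”).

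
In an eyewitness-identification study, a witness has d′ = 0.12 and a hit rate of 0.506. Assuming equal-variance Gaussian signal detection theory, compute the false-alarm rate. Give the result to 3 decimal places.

z(hit rate) = z(0.506) = 0.0150
z(FA) = z(H) − d' = 0.0150 − 0.12 = -0.1050
false-alarm rate = Φ(-0.1050) = 0.4582

false-alarm rate = 0.458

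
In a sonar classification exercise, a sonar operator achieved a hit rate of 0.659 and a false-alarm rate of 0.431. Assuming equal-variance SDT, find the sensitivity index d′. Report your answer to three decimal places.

z(0.659) = 0.4097, z(0.431) = -0.1738
d' = z(H) − z(FA) = 0.4097 − (-0.1738) = 0.5835

d′ = 0.584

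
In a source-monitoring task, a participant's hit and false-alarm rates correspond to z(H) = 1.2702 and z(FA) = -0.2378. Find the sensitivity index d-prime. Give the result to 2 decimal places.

d' = z(H) − z(FA) = 1.2702 − (-0.2378) = 1.5080

d-prime = 1.51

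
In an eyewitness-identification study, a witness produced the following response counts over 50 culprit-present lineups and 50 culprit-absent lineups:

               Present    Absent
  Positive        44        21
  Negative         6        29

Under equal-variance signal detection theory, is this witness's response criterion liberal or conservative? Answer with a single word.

z(H) = 1.175, z(FA) = -0.202
c = −½·(z(H) + z(FA)) = -0.4865
c < 0 → liberal criterion (biased toward responding “yes”).

liberal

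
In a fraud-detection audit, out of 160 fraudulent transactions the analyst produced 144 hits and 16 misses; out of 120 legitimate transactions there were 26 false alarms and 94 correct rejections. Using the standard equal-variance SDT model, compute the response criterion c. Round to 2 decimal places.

H = 144/160 = 0.9000
FA = 26/120 = 0.2167
z(H) = z(0.9000) = 1.282
z(FA) = z(0.2167) = -0.783
c = −½·[z(H) + z(FA)] = −0.5 × (1.282 + (-0.783)) = -0.2495

c = -0.25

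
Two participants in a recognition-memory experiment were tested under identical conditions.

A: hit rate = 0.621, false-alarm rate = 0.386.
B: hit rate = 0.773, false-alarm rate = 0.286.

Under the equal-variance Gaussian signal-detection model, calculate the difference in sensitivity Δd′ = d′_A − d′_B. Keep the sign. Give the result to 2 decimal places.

A: z(0.621) = 0.308, z(0.386) = -0.290, d' = 0.598
B: z(0.773) = 0.749, z(0.286) = -0.565, d' = 1.314
Δd' = d'_A − d'_B = 0.598 − 1.314 = -0.716
B has the higher sensitivity.

Δd′ = -0.72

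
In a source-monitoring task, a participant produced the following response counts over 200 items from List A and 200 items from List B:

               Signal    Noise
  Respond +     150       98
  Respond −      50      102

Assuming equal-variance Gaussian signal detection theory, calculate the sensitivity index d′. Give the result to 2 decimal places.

H = 150/200 = 0.7500
FA = 98/200 = 0.4900
Φ⁻¹(H) = Φ⁻¹(0.7500) = 0.674
Φ⁻¹(FA) = Φ⁻¹(0.4900) = -0.025
d' = z(H) − z(FA) = 0.674 − (-0.025) = 0.699

d′ = 0.70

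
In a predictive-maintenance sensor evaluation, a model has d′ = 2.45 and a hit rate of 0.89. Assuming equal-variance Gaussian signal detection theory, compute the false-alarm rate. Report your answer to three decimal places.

z(hit rate) = z(0.89) = 1.2265
z(FA) = z(H) − d' = 1.2265 − 2.45 = -1.2235
false-alarm rate = Φ(-1.2235) = 0.1106

false-alarm rate = 0.111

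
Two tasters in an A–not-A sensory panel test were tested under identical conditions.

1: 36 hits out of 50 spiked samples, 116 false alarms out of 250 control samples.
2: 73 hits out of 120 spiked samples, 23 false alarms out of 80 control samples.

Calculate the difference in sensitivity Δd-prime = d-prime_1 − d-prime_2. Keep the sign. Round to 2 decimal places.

1: z(0.7200) = 0.583, z(0.4640) = -0.090, d' = 0.673
2: z(0.6083) = 0.275, z(0.2875) = -0.561, d' = 0.836
Δd' = d'_1 − d'_2 = 0.673 − 0.836 = -0.163
2 has the higher sensitivity.

Δd-prime = -0.16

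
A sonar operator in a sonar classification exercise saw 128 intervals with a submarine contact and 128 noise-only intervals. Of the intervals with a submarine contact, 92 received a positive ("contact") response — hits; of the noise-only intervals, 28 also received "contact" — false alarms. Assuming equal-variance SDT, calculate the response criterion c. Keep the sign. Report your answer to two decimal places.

H = 92/128 = 0.7188
FA = 28/128 = 0.2188
z(H) = 0.5793
z(FA) = -0.7763
c = −½·[z(H) + z(FA)] = −0.5 × (0.5793 + (-0.7763)) = 0.0985
c > 0: the sonar operator has a conservative response bias.

c = 0.10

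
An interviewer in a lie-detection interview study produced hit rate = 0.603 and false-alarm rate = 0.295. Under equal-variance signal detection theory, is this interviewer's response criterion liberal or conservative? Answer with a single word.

z(H) = 0.261, z(FA) = -0.539
c = −½·(z(H) + z(FA)) = 0.139
c > 0 → conservative criterion (biased toward responding “no”).

conservative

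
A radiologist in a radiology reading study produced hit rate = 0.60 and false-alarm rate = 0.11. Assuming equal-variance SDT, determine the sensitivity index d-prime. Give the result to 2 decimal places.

d-prime = 1.48

Φ⁻¹(0.60) = 0.253, Φ⁻¹(0.11) = -1.227
d' = z(H) − z(FA) = 0.253 − (-1.227) = 1.480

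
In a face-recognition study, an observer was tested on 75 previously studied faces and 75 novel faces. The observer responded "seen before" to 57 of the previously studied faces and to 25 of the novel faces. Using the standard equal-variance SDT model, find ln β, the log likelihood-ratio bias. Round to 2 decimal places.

ln β = -0.16

H = 57/75 = 0.7600
FA = 25/75 = 0.3333
Φ⁻¹(H) = Φ⁻¹(0.7600) = 0.706
Φ⁻¹(FA) = Φ⁻¹(0.3333) = -0.431
ln β = −½·[z(H)² − z(FA)²] = −0.5 × (0.498 − 0.186) = -0.156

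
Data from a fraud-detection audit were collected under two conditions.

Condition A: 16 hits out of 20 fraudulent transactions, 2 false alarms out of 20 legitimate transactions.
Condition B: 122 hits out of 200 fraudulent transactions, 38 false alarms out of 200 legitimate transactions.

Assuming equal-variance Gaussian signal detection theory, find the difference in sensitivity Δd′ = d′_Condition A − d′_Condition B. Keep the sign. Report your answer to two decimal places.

Condition A: z(0.8000) = 0.842, z(0.1000) = -1.282, d' = 2.124
Condition B: z(0.6100) = 0.279, z(0.1900) = -0.878, d' = 1.157
Δd' = d'_Condition A − d'_Condition B = 2.124 − 1.157 = 0.967
Condition A has the higher sensitivity.

Δd′ = 0.97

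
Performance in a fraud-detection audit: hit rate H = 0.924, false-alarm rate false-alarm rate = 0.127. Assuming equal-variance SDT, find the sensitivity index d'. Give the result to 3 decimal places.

z(H) = z(0.924) = 1.4325
z(FA) = z(0.127) = -1.1407
d' = z(H) − z(FA) = 1.4325 − (-1.1407) = 2.5732

d' = 2.573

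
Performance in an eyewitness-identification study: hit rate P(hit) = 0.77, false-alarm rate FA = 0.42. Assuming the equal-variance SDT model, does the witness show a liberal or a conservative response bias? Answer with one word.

liberal

z(H) = 0.739, z(FA) = -0.202
c = −½·(z(H) + z(FA)) = -0.2685
c < 0 → liberal criterion (biased toward responding “yes”).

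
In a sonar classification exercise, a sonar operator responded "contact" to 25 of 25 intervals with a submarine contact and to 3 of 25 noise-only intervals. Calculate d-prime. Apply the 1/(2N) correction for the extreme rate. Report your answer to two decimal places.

The hit rate is 25/25 = 1, so apply the 1/(2N) correction: H → 1 − 1/(2·25) = 0.98000.
z(H) = z(0.98000) = 2.054
z(FA) = z(0.12000) = -1.175
d' = 2.054 − (-1.175) = 3.229

d-prime = 3.23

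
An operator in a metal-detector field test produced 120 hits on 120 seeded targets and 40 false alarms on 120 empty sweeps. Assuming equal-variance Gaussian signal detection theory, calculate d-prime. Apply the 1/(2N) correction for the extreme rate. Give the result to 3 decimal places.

The hit rate is 120/120 = 1, so apply the 1/(2N) correction: H → 1 − 1/(2·120) = 0.99583.
z(H) = z(0.99583) = 2.6380
z(FA) = z(0.33333) = -0.4307
d' = 2.6380 − (-0.4307) = 3.0687

d-prime = 3.069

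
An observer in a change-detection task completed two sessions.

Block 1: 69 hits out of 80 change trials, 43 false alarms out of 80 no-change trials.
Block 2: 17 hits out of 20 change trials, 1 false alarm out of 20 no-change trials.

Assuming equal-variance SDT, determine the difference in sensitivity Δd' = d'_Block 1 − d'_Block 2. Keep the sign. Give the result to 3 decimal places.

Δd' = -1.684

Block 1: z(0.8625) = 1.0916, z(0.5375) = 0.0941, d' = 0.9975
Block 2: z(0.8500) = 1.0364, z(0.0500) = -1.6449, d' = 2.6813
Δd' = d'_Block 1 − d'_Block 2 = 0.9975 − 2.6813 = -1.6838
Block 2 has the higher sensitivity.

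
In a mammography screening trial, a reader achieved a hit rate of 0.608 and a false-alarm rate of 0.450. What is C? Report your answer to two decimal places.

z(H) = z(0.608) = 0.2741
z(FA) = z(0.450) = -0.1257
c = −½·[z(H) + z(FA)] = −0.5 × (0.2741 + (-0.1257)) = -0.0742

C = -0.07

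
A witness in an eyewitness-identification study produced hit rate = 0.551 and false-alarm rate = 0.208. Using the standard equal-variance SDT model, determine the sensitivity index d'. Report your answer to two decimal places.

z(0.551) = 0.1282, z(0.208) = -0.8134
d' = z(H) − z(FA) = 0.1282 − (-0.8134) = 0.9416

d' = 0.94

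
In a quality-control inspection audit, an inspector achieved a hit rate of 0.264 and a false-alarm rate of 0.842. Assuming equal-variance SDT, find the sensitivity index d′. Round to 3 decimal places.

d′ = -1.634

z(0.264) = -0.6311, z(0.842) = 1.0027
d' = z(H) − z(FA) = -0.6311 − 1.0027 = -1.6338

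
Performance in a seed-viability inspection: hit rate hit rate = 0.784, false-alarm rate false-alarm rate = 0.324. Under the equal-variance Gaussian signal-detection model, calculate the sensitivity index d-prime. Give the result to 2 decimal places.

d-prime = 1.24

Φ⁻¹(H) = 0.7858
Φ⁻¹(FA) = -0.4565
d' = z(H) − z(FA) = 0.7858 − (-0.4565) = 1.2423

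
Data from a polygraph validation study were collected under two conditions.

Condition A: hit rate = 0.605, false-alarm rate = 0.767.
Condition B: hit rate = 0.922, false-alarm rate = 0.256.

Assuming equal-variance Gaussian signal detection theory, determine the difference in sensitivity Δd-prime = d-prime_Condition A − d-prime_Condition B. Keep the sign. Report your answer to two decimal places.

Δd-prime = -2.54

Condition A: z(0.605) = 0.266, z(0.767) = 0.729, d' = -0.463
Condition B: z(0.922) = 1.419, z(0.256) = -0.656, d' = 2.075
Δd' = d'_Condition A − d'_Condition B = -0.463 − 2.075 = -2.538
Condition B has the higher sensitivity.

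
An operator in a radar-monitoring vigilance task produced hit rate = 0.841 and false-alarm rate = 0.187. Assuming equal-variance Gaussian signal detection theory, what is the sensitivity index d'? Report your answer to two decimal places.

d' = 1.89

z(0.841) = 0.9986, z(0.187) = -0.8890
d' = z(H) − z(FA) = 0.9986 − (-0.8890) = 1.8876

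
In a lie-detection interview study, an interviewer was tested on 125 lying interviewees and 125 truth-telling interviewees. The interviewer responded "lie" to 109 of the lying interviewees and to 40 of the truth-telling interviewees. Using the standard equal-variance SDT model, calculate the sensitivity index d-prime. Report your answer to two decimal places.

H = 109/125 = 0.8720
FA = 40/125 = 0.3200
Φ⁻¹(H) = 1.136
Φ⁻¹(FA) = -0.468
d' = z(H) − z(FA) = 1.136 − (-0.468) = 1.604

d-prime = 1.60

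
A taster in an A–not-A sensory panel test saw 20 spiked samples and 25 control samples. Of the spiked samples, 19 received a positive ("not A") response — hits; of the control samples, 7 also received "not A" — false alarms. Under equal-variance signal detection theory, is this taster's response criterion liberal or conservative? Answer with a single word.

liberal

z(H) = 1.645, z(FA) = -0.583
c = −½·(z(H) + z(FA)) = -0.531
c < 0 → liberal criterion (biased toward responding “yes”).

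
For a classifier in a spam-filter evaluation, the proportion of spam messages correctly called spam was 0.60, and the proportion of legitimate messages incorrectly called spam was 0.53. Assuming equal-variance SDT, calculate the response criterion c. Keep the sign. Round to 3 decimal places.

Φ⁻¹(0.60) = 0.2533, Φ⁻¹(0.53) = 0.0753
c = −½·[z(H) + z(FA)] = −0.5 × (0.2533 + 0.0753) = -0.1643
c < 0: the classifier has a liberal response bias.

c = -0.164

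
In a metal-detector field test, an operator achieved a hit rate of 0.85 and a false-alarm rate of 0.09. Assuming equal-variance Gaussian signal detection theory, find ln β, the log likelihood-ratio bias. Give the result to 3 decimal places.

ln β = 0.362

z(H) = 1.0364
z(FA) = -1.3408
ln β = −½·[z(H)² − z(FA)²] = −0.5 × (1.0741 − 1.7977) = 0.3618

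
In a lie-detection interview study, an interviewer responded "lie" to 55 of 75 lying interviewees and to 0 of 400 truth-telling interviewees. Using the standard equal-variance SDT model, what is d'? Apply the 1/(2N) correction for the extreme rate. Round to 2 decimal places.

The false-alarm rate is 0/400 = 0, so apply the 1/(2N) correction: FA → 1/(2·400) = 0.00125.
z(H) = z(0.73333) = 0.623
z(FA) = z(0.00125) = -3.023
d' = 0.623 − (-3.023) = 3.646

d' = 3.65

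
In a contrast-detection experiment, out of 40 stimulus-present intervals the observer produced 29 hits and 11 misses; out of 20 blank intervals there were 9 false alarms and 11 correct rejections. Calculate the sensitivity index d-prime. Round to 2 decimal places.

d-prime = 0.72

H = 29/40 = 0.7250
FA = 9/20 = 0.4500
Φ⁻¹(H) = Φ⁻¹(0.7250) = 0.598
Φ⁻¹(FA) = Φ⁻¹(0.4500) = -0.126
d' = z(H) − z(FA) = 0.598 − (-0.126) = 0.724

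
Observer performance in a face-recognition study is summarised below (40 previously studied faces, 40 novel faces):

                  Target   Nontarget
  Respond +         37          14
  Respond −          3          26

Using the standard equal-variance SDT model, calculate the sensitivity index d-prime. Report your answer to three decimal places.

H = 37/40 = 0.9250
FA = 14/40 = 0.3500
z(H) = z(0.9250) = 1.4395
z(FA) = z(0.3500) = -0.3853
d' = z(H) − z(FA) = 1.4395 − (-0.3853) = 1.8248

d-prime = 1.825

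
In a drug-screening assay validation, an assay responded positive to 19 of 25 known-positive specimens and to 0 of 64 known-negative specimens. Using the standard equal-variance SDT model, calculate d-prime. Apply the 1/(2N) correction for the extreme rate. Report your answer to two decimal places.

The false-alarm rate is 0/64 = 0, so apply the 1/(2N) correction: FA → 1/(2·64) = 0.00781.
z(H) = z(0.76000) = 0.706
z(FA) = z(0.00781) = -2.418
d' = 0.706 − (-2.418) = 3.124

d-prime = 3.12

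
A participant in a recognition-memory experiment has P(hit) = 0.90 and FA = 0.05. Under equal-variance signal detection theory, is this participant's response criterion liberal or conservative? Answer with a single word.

z(H) = 1.282, z(FA) = -1.645
c = −½·(z(H) + z(FA)) = 0.1815
c > 0 → conservative criterion (biased toward responding “no”).

conservative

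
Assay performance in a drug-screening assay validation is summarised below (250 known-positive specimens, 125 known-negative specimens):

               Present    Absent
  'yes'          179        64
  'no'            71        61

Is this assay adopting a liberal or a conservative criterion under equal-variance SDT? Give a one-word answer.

z(H) = 0.571, z(FA) = 0.030
c = −½·(z(H) + z(FA)) = -0.3005
c < 0 → liberal criterion (biased toward responding “yes”).

liberal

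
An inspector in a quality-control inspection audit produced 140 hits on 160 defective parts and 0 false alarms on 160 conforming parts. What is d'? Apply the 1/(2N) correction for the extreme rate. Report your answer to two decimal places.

d' = 3.88

The false-alarm rate is 0/160 = 0, so apply the 1/(2N) correction: FA → 1/(2·160) = 0.00313.
z(H) = z(0.87500) = 1.150
z(FA) = z(0.00313) = -2.734
d' = 1.150 − (-2.734) = 3.884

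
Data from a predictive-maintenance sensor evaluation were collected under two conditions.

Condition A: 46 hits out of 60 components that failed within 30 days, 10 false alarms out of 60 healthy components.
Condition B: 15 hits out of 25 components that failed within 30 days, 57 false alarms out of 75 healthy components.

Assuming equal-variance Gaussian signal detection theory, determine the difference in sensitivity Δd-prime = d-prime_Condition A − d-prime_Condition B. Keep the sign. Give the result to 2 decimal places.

Condition A: z(0.7667) = 0.728, z(0.1667) = -0.967, d' = 1.695
Condition B: z(0.6000) = 0.253, z(0.7600) = 0.706, d' = -0.453
Δd' = d'_Condition A − d'_Condition B = 1.695 − (-0.453) = 2.148
Condition A has the higher sensitivity.

Δd-prime = 2.15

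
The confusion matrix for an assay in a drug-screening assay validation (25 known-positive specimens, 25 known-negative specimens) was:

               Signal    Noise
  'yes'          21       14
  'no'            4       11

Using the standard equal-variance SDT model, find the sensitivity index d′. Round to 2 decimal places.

H = 21/25 = 0.8400
FA = 14/25 = 0.5600
Φ⁻¹(H) = Φ⁻¹(0.8400) = 0.994
Φ⁻¹(FA) = Φ⁻¹(0.5600) = 0.151
d' = z(H) − z(FA) = 0.994 − 0.151 = 0.843

d′ = 0.84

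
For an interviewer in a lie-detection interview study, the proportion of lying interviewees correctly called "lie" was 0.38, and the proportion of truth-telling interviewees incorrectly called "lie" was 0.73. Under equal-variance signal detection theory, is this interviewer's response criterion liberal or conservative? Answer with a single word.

liberal

z(H) = -0.305, z(FA) = 0.613
c = −½·(z(H) + z(FA)) = -0.154
c < 0 → liberal criterion (biased toward responding “yes”).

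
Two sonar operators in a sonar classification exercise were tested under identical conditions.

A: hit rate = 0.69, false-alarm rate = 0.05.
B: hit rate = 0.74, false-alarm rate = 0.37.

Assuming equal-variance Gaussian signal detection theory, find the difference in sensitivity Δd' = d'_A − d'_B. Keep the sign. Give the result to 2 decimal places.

A: z(0.69) = 0.496, z(0.05) = -1.645, d' = 2.141
B: z(0.74) = 0.643, z(0.37) = -0.332, d' = 0.975
Δd' = d'_A − d'_B = 2.141 − 0.975 = 1.166
A has the higher sensitivity.

Δd' = 1.17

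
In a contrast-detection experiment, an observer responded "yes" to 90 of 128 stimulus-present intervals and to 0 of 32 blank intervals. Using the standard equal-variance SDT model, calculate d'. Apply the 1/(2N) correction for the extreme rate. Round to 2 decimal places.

The false-alarm rate is 0/32 = 0, so apply the 1/(2N) correction: FA → 1/(2·32) = 0.01562.
z(H) = z(0.70312) = 0.533
z(FA) = z(0.01562) = -2.154
d' = 0.533 − (-2.154) = 2.687

d' = 2.69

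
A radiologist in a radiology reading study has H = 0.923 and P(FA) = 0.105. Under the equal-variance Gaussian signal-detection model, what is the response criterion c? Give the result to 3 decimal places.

c = -0.086

z(0.923) = 1.4255, z(0.105) = -1.2536
c = −½·[z(H) + z(FA)] = −0.5 × (1.4255 + (-1.2536)) = -0.08595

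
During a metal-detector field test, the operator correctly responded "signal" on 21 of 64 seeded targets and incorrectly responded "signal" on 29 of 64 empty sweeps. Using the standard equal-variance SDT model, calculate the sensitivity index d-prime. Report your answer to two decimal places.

H = 21/64 = 0.3281
FA = 29/64 = 0.4531
z(H) = -0.445
z(FA) = -0.118
d' = z(H) − z(FA) = -0.445 − (-0.118) = -0.327

d-prime = -0.33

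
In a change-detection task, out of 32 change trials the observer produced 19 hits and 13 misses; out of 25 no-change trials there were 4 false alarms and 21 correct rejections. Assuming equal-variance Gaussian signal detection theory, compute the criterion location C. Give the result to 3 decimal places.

C = 0.379

H = 19/32 = 0.5938
FA = 4/25 = 0.1600
z(0.5938) = 0.2373, z(0.1600) = -0.9945
c = −½·[z(H) + z(FA)] = −0.5 × (0.2373 + (-0.9945)) = 0.3786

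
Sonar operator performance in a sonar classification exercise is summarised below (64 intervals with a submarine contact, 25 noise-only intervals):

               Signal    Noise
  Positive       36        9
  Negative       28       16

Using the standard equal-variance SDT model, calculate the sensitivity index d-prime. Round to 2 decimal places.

H = 36/64 = 0.5625
FA = 9/25 = 0.3600
Φ⁻¹(H) = Φ⁻¹(0.5625) = 0.157
Φ⁻¹(FA) = Φ⁻¹(0.3600) = -0.358
d' = z(H) − z(FA) = 0.157 − (-0.358) = 0.515

d-prime = 0.52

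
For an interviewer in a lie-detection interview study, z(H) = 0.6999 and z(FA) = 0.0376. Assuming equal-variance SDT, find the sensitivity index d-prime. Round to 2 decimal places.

d-prime = 0.66

d' = z(H) − z(FA) = 0.6999 − 0.0376 = 0.6623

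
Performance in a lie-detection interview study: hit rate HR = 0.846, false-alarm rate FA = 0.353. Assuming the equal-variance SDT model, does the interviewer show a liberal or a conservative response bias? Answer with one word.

liberal

z(H) = 1.019, z(FA) = -0.377
c = −½·(z(H) + z(FA)) = -0.321
c < 0 → liberal criterion (biased toward responding “yes”).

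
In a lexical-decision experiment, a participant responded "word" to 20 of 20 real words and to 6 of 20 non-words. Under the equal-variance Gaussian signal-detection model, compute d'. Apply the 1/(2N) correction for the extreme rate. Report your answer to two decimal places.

The hit rate is 20/20 = 1, so apply the 1/(2N) correction: H → 1 − 1/(2·20) = 0.97500.
z(H) = z(0.97500) = 1.960
z(FA) = z(0.30000) = -0.524
d' = 1.960 − (-0.524) = 2.484

d' = 2.48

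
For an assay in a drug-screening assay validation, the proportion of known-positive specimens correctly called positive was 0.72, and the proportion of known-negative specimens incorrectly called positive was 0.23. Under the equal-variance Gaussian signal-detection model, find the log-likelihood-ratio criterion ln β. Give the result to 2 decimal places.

ln β = 0.10

Φ⁻¹(H) = Φ⁻¹(0.72) = 0.583
Φ⁻¹(FA) = Φ⁻¹(0.23) = -0.739
ln β = −½·[z(H)² − z(FA)²] = −0.5 × (0.340 − 0.546) = 0.103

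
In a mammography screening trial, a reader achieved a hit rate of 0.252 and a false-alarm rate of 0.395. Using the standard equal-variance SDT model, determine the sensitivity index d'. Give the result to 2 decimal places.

Φ⁻¹(H) = Φ⁻¹(0.252) = -0.6682
Φ⁻¹(FA) = Φ⁻¹(0.395) = -0.2663
d' = z(H) − z(FA) = -0.6682 − (-0.2663) = -0.4019

d' = -0.40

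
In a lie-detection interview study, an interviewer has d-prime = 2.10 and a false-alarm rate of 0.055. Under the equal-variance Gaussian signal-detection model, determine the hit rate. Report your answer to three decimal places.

z(false-alarm rate) = z(0.055) = -1.5982
z(H) = z(FA) + d' = -1.5982 + 2.10 = 0.5018
hit rate = Φ(0.5018) = 0.6921

hit rate = 0.692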